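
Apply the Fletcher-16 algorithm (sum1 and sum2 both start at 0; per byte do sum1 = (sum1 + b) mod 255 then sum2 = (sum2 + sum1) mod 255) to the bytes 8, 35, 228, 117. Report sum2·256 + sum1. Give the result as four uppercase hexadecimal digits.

Running sums (mod 255):
  after byte 0 (8): sum1=8, sum2=8
  after byte 1 (35): sum1=43, sum2=51
  after byte 2 (228): sum1=16, sum2=67
  after byte 3 (117): sum1=133, sum2=200
Checksum = sum2·256 + sum1 = 200·256 + 133 = 51333 = 0xC885.

C885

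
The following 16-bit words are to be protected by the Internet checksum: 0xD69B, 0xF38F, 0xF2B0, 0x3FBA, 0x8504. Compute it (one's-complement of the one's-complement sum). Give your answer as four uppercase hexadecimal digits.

One's-complement addition (fold any carry out of bit 15 back into bit 0):
  0xD69B + 0xF38F = 0x1CA2A → wrap carry → 0xCA2B
  0xCA2B + 0xF2B0 = 0x1BCDB → wrap carry → 0xBCDC
  0xBCDC + 0x3FBA = 0x0FC96
  0xFC96 + 0x8504 = 0x1819A → wrap carry → 0x819B
One's-complement sum = 0x819B.
Checksum = ~0x819B & 0xFFFF = 0x7E64.

7E64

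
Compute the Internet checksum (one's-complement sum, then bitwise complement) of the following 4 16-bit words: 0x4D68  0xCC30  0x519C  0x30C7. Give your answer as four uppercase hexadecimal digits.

6403

One's-complement addition (fold any carry out of bit 15 back into bit 0):
  0x4D68 + 0xCC30 = 0x11998 → wrap carry → 0x1999
  0x1999 + 0x519C = 0x06B35
  0x6B35 + 0x30C7 = 0x09BFC
One's-complement sum = 0x9BFC.
Checksum = ~0x9BFC & 0xFFFF = 0x6403.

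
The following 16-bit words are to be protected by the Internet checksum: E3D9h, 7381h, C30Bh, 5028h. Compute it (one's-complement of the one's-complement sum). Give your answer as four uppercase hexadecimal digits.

One's-complement addition (fold any carry out of bit 15 back into bit 0):
  0xE3D9 + 0x7381 = 0x1575A → wrap carry → 0x575B
  0x575B + 0xC30B = 0x11A66 → wrap carry → 0x1A67
  0x1A67 + 0x5028 = 0x06A8F
One's-complement sum = 0x6A8F.
Checksum = ~0x6A8F & 0xFFFF = 0x9570.

9570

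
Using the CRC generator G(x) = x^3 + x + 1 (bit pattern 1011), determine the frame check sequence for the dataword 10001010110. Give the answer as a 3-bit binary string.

Append 3 zeros: 10001010110000. Divide by 1011 (XOR where the leading bit is 1):
  pos 0: 1000 XOR 1011 = 0011
  pos 2: 1110 XOR 1011 = 0101
  pos 3: 1011 XOR 1011 = 0000
  pos 8: 1100 XOR 1011 = 0111
  pos 9: 1110 XOR 1011 = 0101
  pos 10: 1010 XOR 1011 = 0001
Remainder (last 3 bits) = 001. This is the CRC / FCS.

001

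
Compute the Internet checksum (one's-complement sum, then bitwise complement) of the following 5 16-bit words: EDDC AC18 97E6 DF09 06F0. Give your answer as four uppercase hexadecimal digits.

One's-complement addition (fold any carry out of bit 15 back into bit 0):
  0xEDDC + 0xAC18 = 0x199F4 → wrap carry → 0x99F5
  0x99F5 + 0x97E6 = 0x131DB → wrap carry → 0x31DC
  0x31DC + 0xDF09 = 0x110E5 → wrap carry → 0x10E6
  0x10E6 + 0x06F0 = 0x017D6
One's-complement sum = 0x17D6.
Checksum = ~0x17D6 & 0xFFFF = 0xE829.

E829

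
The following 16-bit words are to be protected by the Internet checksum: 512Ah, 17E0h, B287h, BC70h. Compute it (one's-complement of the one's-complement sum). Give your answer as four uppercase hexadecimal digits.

27FD

One's-complement addition (fold any carry out of bit 15 back into bit 0):
  0x512A + 0x17E0 = 0x0690A
  0x690A + 0xB287 = 0x11B91 → wrap carry → 0x1B92
  0x1B92 + 0xBC70 = 0x0D802
One's-complement sum = 0xD802.
Checksum = ~0xD802 & 0xFFFF = 0x27FD.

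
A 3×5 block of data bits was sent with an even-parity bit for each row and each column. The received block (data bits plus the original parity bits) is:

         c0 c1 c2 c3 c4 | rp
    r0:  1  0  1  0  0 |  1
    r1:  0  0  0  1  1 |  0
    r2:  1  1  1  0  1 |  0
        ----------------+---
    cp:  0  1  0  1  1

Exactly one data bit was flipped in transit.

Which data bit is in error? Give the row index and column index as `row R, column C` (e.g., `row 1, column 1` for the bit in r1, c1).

row 0, column 4

Recompute each row's even parity and compare to rp:
  r0: data parity 0, sent rp 1 → mismatch
  r1: data parity 0, sent rp 0 → ok
  r2: data parity 0, sent rp 0 → ok
Recompute each column's even parity and compare to cp:
  c0: data parity 0, sent cp 0 → ok
  c1: data parity 1, sent cp 1 → ok
  c2: data parity 0, sent cp 0 → ok
  c3: data parity 1, sent cp 1 → ok
  c4: data parity 0, sent cp 1 → mismatch
Exactly one row (r0) and one column (c4) fail → the flipped bit is at their intersection.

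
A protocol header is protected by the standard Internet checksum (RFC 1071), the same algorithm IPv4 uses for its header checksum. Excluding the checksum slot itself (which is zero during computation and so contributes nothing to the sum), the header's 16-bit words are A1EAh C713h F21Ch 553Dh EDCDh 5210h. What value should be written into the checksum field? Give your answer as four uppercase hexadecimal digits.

0FC9

One's-complement addition (fold any carry out of bit 15 back into bit 0):
  0xA1EA + 0xC713 = 0x168FD → wrap carry → 0x68FE
  0x68FE + 0xF21C = 0x15B1A → wrap carry → 0x5B1B
  0x5B1B + 0x553D = 0x0B058
  0xB058 + 0xEDCD = 0x19E25 → wrap carry → 0x9E26
  0x9E26 + 0x5210 = 0x0F036
One's-complement sum = 0xF036.
Checksum = ~0xF036 & 0xFFFF = 0x0FC9.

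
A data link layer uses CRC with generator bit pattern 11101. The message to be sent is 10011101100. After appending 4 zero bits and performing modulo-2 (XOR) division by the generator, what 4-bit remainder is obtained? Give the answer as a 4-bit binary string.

1111

Append 4 zeros: 100111011000000. Divide by 11101 (XOR where the leading bit is 1):
  pos 0: 10011 XOR 11101 = 01110
  pos 1: 11101 XOR 11101 = 00000
  pos 7: 11000 XOR 11101 = 00101
  pos 9: 10100 XOR 11101 = 01001
  pos 10: 10010 XOR 11101 = 01111
Remainder (last 4 bits) = 1111. This is the CRC / FCS.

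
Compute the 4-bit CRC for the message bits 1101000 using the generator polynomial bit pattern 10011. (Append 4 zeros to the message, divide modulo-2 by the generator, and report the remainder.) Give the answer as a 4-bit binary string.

Append 4 zeros: 11010000000. Divide by 10011 (XOR where the leading bit is 1):
  pos 0: 11010 XOR 10011 = 01001
  pos 1: 10010 XOR 10011 = 00001
  pos 5: 10000 XOR 10011 = 00011
Remainder (last 4 bits) = 0110. This is the CRC / FCS.

0110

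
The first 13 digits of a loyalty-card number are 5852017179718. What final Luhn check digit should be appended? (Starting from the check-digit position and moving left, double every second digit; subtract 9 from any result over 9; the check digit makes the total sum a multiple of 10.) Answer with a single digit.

4

Partial digits right→left: 8 1 7 9 7 1 7 1 0 2 5 8 5
Double every second digit counting from the check-digit position (so the 1st, 3rd, 5th, ... of the partial from the right).
  doubled (with −9 where >9): 7 5 5 5 0 1 1 → sum 24
  kept as-is: 1 9 1 1 2 8 → sum 22
Total = 24 + 22 = 46.
Check digit = (10 − (46 mod 10)) mod 10 = 4.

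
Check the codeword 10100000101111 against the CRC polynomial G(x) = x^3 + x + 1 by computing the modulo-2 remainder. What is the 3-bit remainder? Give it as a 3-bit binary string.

Modulo-2 division of 10100000101111 by 1011:
  pos 0: 1010 XOR 1011 = 0001
  pos 3: 1000 XOR 1011 = 0011
  pos 5: 1101 XOR 1011 = 0110
  pos 6: 1100 XOR 1011 = 0111
  pos 7: 1111 XOR 1011 = 0100
  pos 8: 1001 XOR 1011 = 0010
  pos 10: 1011 XOR 1011 = 0000
Remainder = 000 (zero — the frame passes the CRC check).

000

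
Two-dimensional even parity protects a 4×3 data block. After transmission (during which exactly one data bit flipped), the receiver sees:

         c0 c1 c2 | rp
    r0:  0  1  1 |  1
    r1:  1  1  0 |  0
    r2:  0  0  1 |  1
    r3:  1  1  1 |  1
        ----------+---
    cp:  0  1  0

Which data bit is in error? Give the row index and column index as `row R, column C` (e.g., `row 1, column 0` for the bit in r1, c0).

Recompute each row's even parity and compare to rp:
  r0: data parity 0, sent rp 1 → mismatch
  r1: data parity 0, sent rp 0 → ok
  r2: data parity 1, sent rp 1 → ok
  r3: data parity 1, sent rp 1 → ok
Recompute each column's even parity and compare to cp:
  c0: data parity 0, sent cp 0 → ok
  c1: data parity 1, sent cp 1 → ok
  c2: data parity 1, sent cp 0 → mismatch
Exactly one row (r0) and one column (c2) fail → the flipped bit is at their intersection.

row 0, column 2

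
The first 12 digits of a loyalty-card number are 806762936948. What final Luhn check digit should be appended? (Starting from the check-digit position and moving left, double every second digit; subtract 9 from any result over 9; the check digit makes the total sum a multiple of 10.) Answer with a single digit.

0

Partial digits right→left: 8 4 9 6 3 9 2 6 7 6 0 8
Double every second digit counting from the check-digit position (so the 1st, 3rd, 5th, ... of the partial from the right).
  doubled (with −9 where >9): 7 9 6 4 5 0 → sum 31
  kept as-is: 4 6 9 6 6 8 → sum 39
Total = 31 + 39 = 70.
Check digit = (10 − (70 mod 10)) mod 10 = 0.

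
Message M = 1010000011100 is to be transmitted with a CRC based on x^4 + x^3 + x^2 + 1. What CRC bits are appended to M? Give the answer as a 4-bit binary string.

Append 4 zeros: 10100000111000000. Divide by 11101 (XOR where the leading bit is 1):
  pos 0: 10100 XOR 11101 = 01001
  pos 1: 10010 XOR 11101 = 01111
  pos 2: 11110 XOR 11101 = 00011
  pos 5: 11011 XOR 11101 = 00110
  pos 7: 11010 XOR 11101 = 00111
  pos 9: 11100 XOR 11101 = 00001
Remainder (last 4 bits) = 1000. This is the CRC / FCS.

1000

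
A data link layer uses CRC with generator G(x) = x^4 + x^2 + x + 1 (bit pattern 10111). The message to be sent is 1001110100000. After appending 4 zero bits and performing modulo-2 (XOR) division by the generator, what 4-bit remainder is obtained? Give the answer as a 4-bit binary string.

Append 4 zeros: 10011101000000000. Divide by 10111 (XOR where the leading bit is 1):
  pos 0: 10011 XOR 10111 = 00100
  pos 2: 10010 XOR 10111 = 00101
  pos 4: 10110 XOR 10111 = 00001
  pos 8: 10000 XOR 10111 = 00111
  pos 10: 11100 XOR 10111 = 01011
  pos 11: 10110 XOR 10111 = 00001
Remainder (last 4 bits) = 0010. This is the CRC / FCS.

0010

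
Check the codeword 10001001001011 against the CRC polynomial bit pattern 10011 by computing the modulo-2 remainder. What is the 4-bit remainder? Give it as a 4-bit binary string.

0000

Modulo-2 division of 10001001001011 by 10011:
  pos 0: 10001 XOR 10011 = 00010
  pos 3: 10001 XOR 10011 = 00010
  pos 6: 10001 XOR 10011 = 00010
  pos 9: 10011 XOR 10011 = 00000
Remainder = 0000 (zero — the frame passes the CRC check).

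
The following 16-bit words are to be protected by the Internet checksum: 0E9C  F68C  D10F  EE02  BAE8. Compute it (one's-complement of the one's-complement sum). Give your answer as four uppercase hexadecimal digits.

80DB

One's-complement addition (fold any carry out of bit 15 back into bit 0):
  0x0E9C + 0xF68C = 0x10528 → wrap carry → 0x0529
  0x0529 + 0xD10F = 0x0D638
  0xD638 + 0xEE02 = 0x1C43A → wrap carry → 0xC43B
  0xC43B + 0xBAE8 = 0x17F23 → wrap carry → 0x7F24
One's-complement sum = 0x7F24.
Checksum = ~0x7F24 & 0xFFFF = 0x80DB.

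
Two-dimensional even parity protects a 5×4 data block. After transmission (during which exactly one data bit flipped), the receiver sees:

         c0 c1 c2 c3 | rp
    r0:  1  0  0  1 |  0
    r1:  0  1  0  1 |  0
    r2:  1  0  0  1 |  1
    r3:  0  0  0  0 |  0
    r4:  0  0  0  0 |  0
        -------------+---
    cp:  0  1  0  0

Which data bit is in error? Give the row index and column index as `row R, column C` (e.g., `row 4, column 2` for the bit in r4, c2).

Recompute each row's even parity and compare to rp:
  r0: data parity 0, sent rp 0 → ok
  r1: data parity 0, sent rp 0 → ok
  r2: data parity 0, sent rp 1 → mismatch
  r3: data parity 0, sent rp 0 → ok
  r4: data parity 0, sent rp 0 → ok
Recompute each column's even parity and compare to cp:
  c0: data parity 0, sent cp 0 → ok
  c1: data parity 1, sent cp 1 → ok
  c2: data parity 0, sent cp 0 → ok
  c3: data parity 1, sent cp 0 → mismatch
Exactly one row (r2) and one column (c3) fail → the flipped bit is at their intersection.

row 2, column 3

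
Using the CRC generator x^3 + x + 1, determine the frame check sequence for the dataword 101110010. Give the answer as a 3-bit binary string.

111

Append 3 zeros: 101110010000. Divide by 1011 (XOR where the leading bit is 1):
  pos 0: 1011 XOR 1011 = 0000
  pos 4: 1001 XOR 1011 = 0010
  pos 6: 1000 XOR 1011 = 0011
  pos 8: 1100 XOR 1011 = 0111
Remainder (last 3 bits) = 111. This is the CRC / FCS.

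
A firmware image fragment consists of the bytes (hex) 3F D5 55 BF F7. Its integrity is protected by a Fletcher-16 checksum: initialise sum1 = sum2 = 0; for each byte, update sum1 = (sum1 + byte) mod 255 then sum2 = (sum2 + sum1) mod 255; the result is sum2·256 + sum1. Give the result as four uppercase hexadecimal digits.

Running sums (mod 255):
  after byte 0 (3F): sum1=63, sum2=63
  after byte 1 (D5): sum1=21, sum2=84
  after byte 2 (55): sum1=106, sum2=190
  after byte 3 (BF): sum1=42, sum2=232
  after byte 4 (F7): sum1=34, sum2=11
Checksum = sum2·256 + sum1 = 11·256 + 34 = 2850 = 0x0B22.

0B22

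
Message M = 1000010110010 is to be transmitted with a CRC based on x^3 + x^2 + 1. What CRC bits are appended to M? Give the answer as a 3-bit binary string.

Append 3 zeros: 1000010110010000. Divide by 1101 (XOR where the leading bit is 1):
  pos 0: 1000 XOR 1101 = 0101
  pos 1: 1010 XOR 1101 = 0111
  pos 2: 1111 XOR 1101 = 0010
  pos 4: 1001 XOR 1101 = 0100
  pos 5: 1001 XOR 1101 = 0100
  pos 6: 1000 XOR 1101 = 0101
  pos 7: 1010 XOR 1101 = 0111
  pos 8: 1111 XOR 1101 = 0010
  pos 10: 1000 XOR 1101 = 0101
  pos 11: 1010 XOR 1101 = 0111
  pos 12: 1110 XOR 1101 = 0011
Remainder (last 3 bits) = 011. This is the CRC / FCS.

011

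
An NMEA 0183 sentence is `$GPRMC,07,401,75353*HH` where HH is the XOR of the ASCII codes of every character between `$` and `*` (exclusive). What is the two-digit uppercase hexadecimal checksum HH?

62

XOR the ASCII codes of the payload characters:
  'G' = 0x47 → acc = 0x47
  'P' = 0x50 → acc = 0x17
  'R' = 0x52 → acc = 0x45
  'M' = 0x4D → acc = 0x08
  'C' = 0x43 → acc = 0x4B
  ',' = 0x2C → acc = 0x67
  '0' = 0x30 → acc = 0x57
  '7' = 0x37 → acc = 0x60
  ',' = 0x2C → acc = 0x4C
  '4' = 0x34 → acc = 0x78
  '0' = 0x30 → acc = 0x48
  '1' = 0x31 → acc = 0x79
  ',' = 0x2C → acc = 0x55
  '7' = 0x37 → acc = 0x62
  '5' = 0x35 → acc = 0x57
  '3' = 0x33 → acc = 0x64
  '5' = 0x35 → acc = 0x51
  '3' = 0x33 → acc = 0x62
Checksum = 0x62.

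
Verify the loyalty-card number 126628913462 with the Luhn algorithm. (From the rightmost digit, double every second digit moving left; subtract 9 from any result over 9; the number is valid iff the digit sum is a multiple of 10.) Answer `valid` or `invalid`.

From the right, keep odd positions and double even positions (subtract 9 from any doubled value over 9):
  doubled (positions 2,4,...): 3 6 9 4 3 2 → sum 27
  kept (positions 1,3,...): 2 4 1 8 6 2 → sum 23
Total = 50.
50 mod 10 = 0, so the number is valid.

valid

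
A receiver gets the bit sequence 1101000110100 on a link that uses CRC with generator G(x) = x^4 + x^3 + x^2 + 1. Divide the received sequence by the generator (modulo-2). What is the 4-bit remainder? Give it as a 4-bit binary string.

0000

Modulo-2 division of 1101000110100 by 11101:
  pos 0: 11010 XOR 11101 = 00111
  pos 2: 11100 XOR 11101 = 00001
  pos 6: 11101 XOR 11101 = 00000
Remainder = 0000 (zero — the frame passes the CRC check).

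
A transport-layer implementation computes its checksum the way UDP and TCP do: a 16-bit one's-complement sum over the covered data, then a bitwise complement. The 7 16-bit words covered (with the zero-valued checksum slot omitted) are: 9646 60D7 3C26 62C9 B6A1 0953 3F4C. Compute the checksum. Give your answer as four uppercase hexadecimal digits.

One's-complement addition (fold any carry out of bit 15 back into bit 0):
  0x9646 + 0x60D7 = 0x0F71D
  0xF71D + 0x3C26 = 0x13343 → wrap carry → 0x3344
  0x3344 + 0x62C9 = 0x0960D
  0x960D + 0xB6A1 = 0x14CAE → wrap carry → 0x4CAF
  0x4CAF + 0x0953 = 0x05602
  0x5602 + 0x3F4C = 0x0954E
One's-complement sum = 0x954E.
Checksum = ~0x954E & 0xFFFF = 0x6AB1.

6AB1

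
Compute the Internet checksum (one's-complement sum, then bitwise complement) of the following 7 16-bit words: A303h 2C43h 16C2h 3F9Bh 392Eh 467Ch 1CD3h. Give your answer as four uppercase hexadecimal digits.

One's-complement addition (fold any carry out of bit 15 back into bit 0):
  0xA303 + 0x2C43 = 0x0CF46
  0xCF46 + 0x16C2 = 0x0E608
  0xE608 + 0x3F9B = 0x125A3 → wrap carry → 0x25A4
  0x25A4 + 0x392E = 0x05ED2
  0x5ED2 + 0x467C = 0x0A54E
  0xA54E + 0x1CD3 = 0x0C221
One's-complement sum = 0xC221.
Checksum = ~0xC221 & 0xFFFF = 0x3DDE.

3DDE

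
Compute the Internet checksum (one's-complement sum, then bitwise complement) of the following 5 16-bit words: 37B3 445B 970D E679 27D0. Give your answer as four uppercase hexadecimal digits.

DE99

One's-complement addition (fold any carry out of bit 15 back into bit 0):
  0x37B3 + 0x445B = 0x07C0E
  0x7C0E + 0x970D = 0x1131B → wrap carry → 0x131C
  0x131C + 0xE679 = 0x0F995
  0xF995 + 0x27D0 = 0x12165 → wrap carry → 0x2166
One's-complement sum = 0x2166.
Checksum = ~0x2166 & 0xFFFF = 0xDE99.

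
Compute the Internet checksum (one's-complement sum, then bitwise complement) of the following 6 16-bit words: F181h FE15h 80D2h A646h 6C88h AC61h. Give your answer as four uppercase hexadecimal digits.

D064

One's-complement addition (fold any carry out of bit 15 back into bit 0):
  0xF181 + 0xFE15 = 0x1EF96 → wrap carry → 0xEF97
  0xEF97 + 0x80D2 = 0x17069 → wrap carry → 0x706A
  0x706A + 0xA646 = 0x116B0 → wrap carry → 0x16B1
  0x16B1 + 0x6C88 = 0x08339
  0x8339 + 0xAC61 = 0x12F9A → wrap carry → 0x2F9B
One's-complement sum = 0x2F9B.
Checksum = ~0x2F9B & 0xFFFF = 0xD064.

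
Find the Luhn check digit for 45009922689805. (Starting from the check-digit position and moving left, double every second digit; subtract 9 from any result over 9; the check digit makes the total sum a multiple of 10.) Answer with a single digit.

Partial digits right→left: 5 0 8 9 8 6 2 2 9 9 0 0 5 4
Double every second digit counting from the check-digit position (so the 1st, 3rd, 5th, ... of the partial from the right).
  doubled (with −9 where >9): 1 7 7 4 9 0 1 → sum 29
  kept as-is: 0 9 6 2 9 0 4 → sum 30
Total = 29 + 30 = 59.
Check digit = (10 − (59 mod 10)) mod 10 = 1.

1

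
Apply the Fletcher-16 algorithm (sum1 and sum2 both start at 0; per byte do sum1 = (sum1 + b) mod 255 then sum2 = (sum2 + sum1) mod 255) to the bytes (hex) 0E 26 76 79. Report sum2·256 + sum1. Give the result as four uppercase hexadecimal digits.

Running sums (mod 255):
  after byte 0 (0E): sum1=14, sum2=14
  after byte 1 (26): sum1=52, sum2=66
  after byte 2 (76): sum1=170, sum2=236
  after byte 3 (79): sum1=36, sum2=17
Checksum = sum2·256 + sum1 = 17·256 + 36 = 4388 = 0x1124.

1124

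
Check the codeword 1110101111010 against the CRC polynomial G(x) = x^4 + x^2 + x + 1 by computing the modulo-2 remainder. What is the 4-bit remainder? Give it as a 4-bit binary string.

Modulo-2 division of 1110101111010 by 10111:
  pos 0: 11101 XOR 10111 = 01010
  pos 1: 10100 XOR 10111 = 00011
  pos 4: 11111 XOR 10111 = 01000
  pos 5: 10001 XOR 10111 = 00110
  pos 7: 11001 XOR 10111 = 01110
  pos 8: 11100 XOR 10111 = 01011
Remainder = 1011 (nonzero — an error is detected).

1011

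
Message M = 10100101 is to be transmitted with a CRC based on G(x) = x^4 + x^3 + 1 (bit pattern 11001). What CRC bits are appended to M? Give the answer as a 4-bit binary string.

1110

Append 4 zeros: 101001010000. Divide by 11001 (XOR where the leading bit is 1):
  pos 0: 10100 XOR 11001 = 01101
  pos 1: 11011 XOR 11001 = 00010
  pos 4: 10010 XOR 11001 = 01011
  pos 5: 10110 XOR 11001 = 01111
  pos 6: 11110 XOR 11001 = 00111
Remainder (last 4 bits) = 1110. This is the CRC / FCS.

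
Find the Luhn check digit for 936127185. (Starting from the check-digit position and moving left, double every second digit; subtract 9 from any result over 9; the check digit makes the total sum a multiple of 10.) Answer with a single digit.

Partial digits right→left: 5 8 1 7 2 1 6 3 9
Double every second digit counting from the check-digit position (so the 1st, 3rd, 5th, ... of the partial from the right).
  doubled (with −9 where >9): 1 2 4 3 9 → sum 19
  kept as-is: 8 7 1 3 → sum 19
Total = 19 + 19 = 38.
Check digit = (10 − (38 mod 10)) mod 10 = 2.

2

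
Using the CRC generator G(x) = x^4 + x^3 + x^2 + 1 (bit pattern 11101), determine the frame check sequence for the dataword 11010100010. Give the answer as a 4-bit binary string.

Append 4 zeros: 110101000100000. Divide by 11101 (XOR where the leading bit is 1):
  pos 0: 11010 XOR 11101 = 00111
  pos 2: 11110 XOR 11101 = 00011
  pos 5: 11001 XOR 11101 = 00100
  pos 7: 10000 XOR 11101 = 01101
  pos 8: 11010 XOR 11101 = 00111
  pos 10: 11100 XOR 11101 = 00001
Remainder (last 4 bits) = 0001. This is the CRC / FCS.

0001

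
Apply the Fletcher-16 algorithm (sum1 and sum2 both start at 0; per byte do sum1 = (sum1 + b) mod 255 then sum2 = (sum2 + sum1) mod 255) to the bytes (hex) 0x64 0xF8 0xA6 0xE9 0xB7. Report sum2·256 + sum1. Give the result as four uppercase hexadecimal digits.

Running sums (mod 255):
  after byte 0 (0x64): sum1=100, sum2=100
  after byte 1 (0xF8): sum1=93, sum2=193
  after byte 2 (0xA6): sum1=4, sum2=197
  after byte 3 (0xE9): sum1=237, sum2=179
  after byte 4 (0xB7): sum1=165, sum2=89
Checksum = sum2·256 + sum1 = 89·256 + 165 = 22949 = 0x59A5.

59A5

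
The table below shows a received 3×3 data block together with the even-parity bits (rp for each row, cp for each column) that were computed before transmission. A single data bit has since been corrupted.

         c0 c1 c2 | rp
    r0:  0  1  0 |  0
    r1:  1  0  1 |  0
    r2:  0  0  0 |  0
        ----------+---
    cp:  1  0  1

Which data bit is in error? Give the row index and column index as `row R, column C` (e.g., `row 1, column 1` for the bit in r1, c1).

row 0, column 1

Recompute each row's even parity and compare to rp:
  r0: data parity 1, sent rp 0 → mismatch
  r1: data parity 0, sent rp 0 → ok
  r2: data parity 0, sent rp 0 → ok
Recompute each column's even parity and compare to cp:
  c0: data parity 1, sent cp 1 → ok
  c1: data parity 1, sent cp 0 → mismatch
  c2: data parity 1, sent cp 1 → ok
Exactly one row (r0) and one column (c1) fail → the flipped bit is at their intersection.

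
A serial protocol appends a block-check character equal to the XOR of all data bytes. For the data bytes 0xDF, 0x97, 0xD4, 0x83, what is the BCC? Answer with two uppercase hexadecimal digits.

1F

XOR the bytes together:
  start with 0xDF
  0xDF ⊕ 0x97 = 0x48
  0x48 ⊕ 0xD4 = 0x9C
  0x9C ⊕ 0x83 = 0x1F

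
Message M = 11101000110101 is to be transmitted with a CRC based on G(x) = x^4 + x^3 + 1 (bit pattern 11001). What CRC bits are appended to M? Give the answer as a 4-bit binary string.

1100

Append 4 zeros: 111010001101010000. Divide by 11001 (XOR where the leading bit is 1):
  pos 0: 11101 XOR 11001 = 00100
  pos 2: 10000 XOR 11001 = 01001
  pos 3: 10010 XOR 11001 = 01011
  pos 4: 10111 XOR 11001 = 01110
  pos 5: 11101 XOR 11001 = 00100
  pos 7: 10001 XOR 11001 = 01000
  pos 8: 10000 XOR 11001 = 01001
  pos 9: 10011 XOR 11001 = 01010
  pos 10: 10100 XOR 11001 = 01101
  pos 11: 11010 XOR 11001 = 00011
Remainder (last 4 bits) = 1100. This is the CRC / FCS.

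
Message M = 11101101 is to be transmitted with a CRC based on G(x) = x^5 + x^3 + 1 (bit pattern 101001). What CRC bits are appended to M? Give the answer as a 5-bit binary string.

Append 5 zeros: 1110110100000. Divide by 101001 (XOR where the leading bit is 1):
  pos 0: 111011 XOR 101001 = 010010
  pos 1: 100100 XOR 101001 = 001101
  pos 3: 110110 XOR 101001 = 011111
  pos 4: 111110 XOR 101001 = 010111
  pos 5: 101110 XOR 101001 = 000111
Remainder (last 5 bits) = 11100. This is the CRC / FCS.

11100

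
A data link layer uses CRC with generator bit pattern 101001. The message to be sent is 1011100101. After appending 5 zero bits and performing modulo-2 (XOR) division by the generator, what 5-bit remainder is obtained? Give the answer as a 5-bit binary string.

00101

Append 5 zeros: 101110010100000. Divide by 101001 (XOR where the leading bit is 1):
  pos 0: 101110 XOR 101001 = 000111
  pos 3: 111010 XOR 101001 = 010011
  pos 4: 100111 XOR 101001 = 001110
  pos 6: 111000 XOR 101001 = 010001
  pos 7: 100010 XOR 101001 = 001011
  pos 9: 101100 XOR 101001 = 000101
Remainder (last 5 bits) = 00101. This is the CRC / FCS.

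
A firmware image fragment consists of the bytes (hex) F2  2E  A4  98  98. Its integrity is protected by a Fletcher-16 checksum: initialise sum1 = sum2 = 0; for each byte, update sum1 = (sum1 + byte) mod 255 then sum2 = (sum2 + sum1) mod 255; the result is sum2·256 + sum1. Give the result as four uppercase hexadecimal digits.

Running sums (mod 255):
  after byte 0 (F2): sum1=242, sum2=242
  after byte 1 (2E): sum1=33, sum2=20
  after byte 2 (A4): sum1=197, sum2=217
  after byte 3 (98): sum1=94, sum2=56
  after byte 4 (98): sum1=246, sum2=47
Checksum = sum2·256 + sum1 = 47·256 + 246 = 12278 = 0x2FF6.

2FF6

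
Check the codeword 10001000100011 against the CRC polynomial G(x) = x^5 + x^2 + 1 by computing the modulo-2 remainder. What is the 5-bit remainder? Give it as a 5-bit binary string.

Modulo-2 division of 10001000100011 by 100101:
  pos 0: 100010 XOR 100101 = 000111
  pos 3: 111001 XOR 100101 = 011100
  pos 4: 111000 XOR 100101 = 011101
  pos 5: 111010 XOR 100101 = 011111
  pos 6: 111110 XOR 100101 = 011011
  pos 7: 110111 XOR 100101 = 010010
  pos 8: 100101 XOR 100101 = 000000
Remainder = 00000 (zero — the frame passes the CRC check).

00000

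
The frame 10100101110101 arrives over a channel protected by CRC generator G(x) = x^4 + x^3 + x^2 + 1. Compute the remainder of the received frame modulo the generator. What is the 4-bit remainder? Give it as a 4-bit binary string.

Modulo-2 division of 10100101110101 by 11101:
  pos 0: 10100 XOR 11101 = 01001
  pos 1: 10011 XOR 11101 = 01110
  pos 2: 11100 XOR 11101 = 00001
  pos 6: 11110 XOR 11101 = 00011
  pos 9: 11101 XOR 11101 = 00000
Remainder = 0000 (zero — the frame passes the CRC check).

0000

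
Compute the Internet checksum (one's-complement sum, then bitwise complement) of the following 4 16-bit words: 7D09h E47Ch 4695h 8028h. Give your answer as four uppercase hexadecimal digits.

D7BB

One's-complement addition (fold any carry out of bit 15 back into bit 0):
  0x7D09 + 0xE47C = 0x16185 → wrap carry → 0x6186
  0x6186 + 0x4695 = 0x0A81B
  0xA81B + 0x8028 = 0x12843 → wrap carry → 0x2844
One's-complement sum = 0x2844.
Checksum = ~0x2844 & 0xFFFF = 0xD7BB.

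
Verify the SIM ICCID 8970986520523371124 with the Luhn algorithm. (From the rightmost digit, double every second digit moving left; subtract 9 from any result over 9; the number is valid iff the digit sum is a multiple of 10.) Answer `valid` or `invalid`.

From the right, keep odd positions and double even positions (subtract 9 from any doubled value over 9):
  doubled (positions 2,4,...): 4 2 6 4 0 1 7 0 9 → sum 33
  kept (positions 1,3,...): 4 1 7 3 5 2 6 9 7 8 → sum 52
Total = 85.
85 mod 10 = 5, so the number is invalid.

invalid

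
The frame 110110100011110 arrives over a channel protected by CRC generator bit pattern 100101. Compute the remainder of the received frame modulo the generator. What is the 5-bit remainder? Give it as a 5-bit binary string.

00100

Modulo-2 division of 110110100011110 by 100101:
  pos 0: 110110 XOR 100101 = 010011
  pos 1: 100111 XOR 100101 = 000010
  pos 5: 100001 XOR 100101 = 000100
  pos 8: 100111 XOR 100101 = 000010
Remainder = 00100 (nonzero — an error is detected).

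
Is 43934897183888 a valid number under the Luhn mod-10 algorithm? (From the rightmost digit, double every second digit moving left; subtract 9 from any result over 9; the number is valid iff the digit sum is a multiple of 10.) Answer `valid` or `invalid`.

invalid

From the right, keep odd positions and double even positions (subtract 9 from any doubled value over 9):
  doubled (positions 2,4,...): 7 6 2 9 8 9 8 → sum 49
  kept (positions 1,3,...): 8 8 8 7 8 3 3 → sum 45
Total = 94.
94 mod 10 = 4, so the number is invalid.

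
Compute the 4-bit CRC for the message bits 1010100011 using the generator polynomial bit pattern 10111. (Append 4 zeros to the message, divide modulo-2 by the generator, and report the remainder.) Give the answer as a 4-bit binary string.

0001

Append 4 zeros: 10101000110000. Divide by 10111 (XOR where the leading bit is 1):
  pos 0: 10101 XOR 10111 = 00010
  pos 3: 10000 XOR 10111 = 00111
  pos 5: 11111 XOR 10111 = 01000
  pos 6: 10000 XOR 10111 = 00111
  pos 8: 11100 XOR 10111 = 01011
  pos 9: 10110 XOR 10111 = 00001
Remainder (last 4 bits) = 0001. This is the CRC / FCS.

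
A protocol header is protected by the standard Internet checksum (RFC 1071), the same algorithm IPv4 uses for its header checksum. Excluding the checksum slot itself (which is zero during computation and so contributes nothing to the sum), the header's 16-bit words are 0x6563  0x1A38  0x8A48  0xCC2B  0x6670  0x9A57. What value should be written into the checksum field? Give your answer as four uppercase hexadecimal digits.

One's-complement addition (fold any carry out of bit 15 back into bit 0):
  0x6563 + 0x1A38 = 0x07F9B
  0x7F9B + 0x8A48 = 0x109E3 → wrap carry → 0x09E4
  0x09E4 + 0xCC2B = 0x0D60F
  0xD60F + 0x6670 = 0x13C7F → wrap carry → 0x3C80
  0x3C80 + 0x9A57 = 0x0D6D7
One's-complement sum = 0xD6D7.
Checksum = ~0xD6D7 & 0xFFFF = 0x2928.

2928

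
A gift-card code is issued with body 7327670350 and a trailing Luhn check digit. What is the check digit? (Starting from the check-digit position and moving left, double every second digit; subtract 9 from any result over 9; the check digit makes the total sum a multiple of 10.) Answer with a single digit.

8

Partial digits right→left: 0 5 3 0 7 6 7 2 3 7
Double every second digit counting from the check-digit position (so the 1st, 3rd, 5th, ... of the partial from the right).
  doubled (with −9 where >9): 0 6 5 5 6 → sum 22
  kept as-is: 5 0 6 2 7 → sum 20
Total = 22 + 20 = 42.
Check digit = (10 − (42 mod 10)) mod 10 = 8.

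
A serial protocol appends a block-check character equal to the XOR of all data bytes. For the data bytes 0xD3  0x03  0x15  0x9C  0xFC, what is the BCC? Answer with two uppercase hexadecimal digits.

A5

XOR the bytes together:
  start with 0xD3
  0xD3 ⊕ 0x03 = 0xD0
  0xD0 ⊕ 0x15 = 0xC5
  0xC5 ⊕ 0x9C = 0x59
  0x59 ⊕ 0xFC = 0xA5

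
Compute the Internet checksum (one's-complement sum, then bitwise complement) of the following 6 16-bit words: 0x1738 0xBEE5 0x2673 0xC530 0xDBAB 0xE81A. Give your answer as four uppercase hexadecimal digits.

7A77

One's-complement addition (fold any carry out of bit 15 back into bit 0):
  0x1738 + 0xBEE5 = 0x0D61D
  0xD61D + 0x2673 = 0x0FC90
  0xFC90 + 0xC530 = 0x1C1C0 → wrap carry → 0xC1C1
  0xC1C1 + 0xDBAB = 0x19D6C → wrap carry → 0x9D6D
  0x9D6D + 0xE81A = 0x18587 → wrap carry → 0x8588
One's-complement sum = 0x8588.
Checksum = ~0x8588 & 0xFFFF = 0x7A77.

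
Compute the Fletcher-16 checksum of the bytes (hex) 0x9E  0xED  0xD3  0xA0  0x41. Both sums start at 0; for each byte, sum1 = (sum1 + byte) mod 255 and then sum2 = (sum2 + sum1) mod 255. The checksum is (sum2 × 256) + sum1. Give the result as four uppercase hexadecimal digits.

CE42

Running sums (mod 255):
  after byte 0 (0x9E): sum1=158, sum2=158
  after byte 1 (0xED): sum1=140, sum2=43
  after byte 2 (0xD3): sum1=96, sum2=139
  after byte 3 (0xA0): sum1=1, sum2=140
  after byte 4 (0x41): sum1=66, sum2=206
Checksum = sum2·256 + sum1 = 206·256 + 66 = 52802 = 0xCE42.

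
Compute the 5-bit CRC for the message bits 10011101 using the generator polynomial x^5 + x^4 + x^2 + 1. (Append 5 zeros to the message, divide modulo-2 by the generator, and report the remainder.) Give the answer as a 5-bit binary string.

01101

Append 5 zeros: 1001110100000. Divide by 110101 (XOR where the leading bit is 1):
  pos 0: 100111 XOR 110101 = 010010
  pos 1: 100100 XOR 110101 = 010001
  pos 2: 100011 XOR 110101 = 010110
  pos 3: 101100 XOR 110101 = 011001
  pos 4: 110010 XOR 110101 = 000111
  pos 7: 111000 XOR 110101 = 001101
Remainder (last 5 bits) = 01101. This is the CRC / FCS.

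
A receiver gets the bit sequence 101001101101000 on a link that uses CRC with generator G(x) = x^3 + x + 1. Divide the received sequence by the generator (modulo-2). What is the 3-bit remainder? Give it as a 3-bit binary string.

Modulo-2 division of 101001101101000 by 1011:
  pos 0: 1010 XOR 1011 = 0001
  pos 3: 1011 XOR 1011 = 0000
  pos 8: 1101 XOR 1011 = 0110
  pos 9: 1100 XOR 1011 = 0111
  pos 10: 1110 XOR 1011 = 0101
  pos 11: 1010 XOR 1011 = 0001
Remainder = 001 (nonzero — an error is detected).

001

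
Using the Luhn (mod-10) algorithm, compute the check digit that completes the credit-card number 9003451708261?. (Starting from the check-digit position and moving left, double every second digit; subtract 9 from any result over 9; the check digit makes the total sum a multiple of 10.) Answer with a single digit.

6

Partial digits right→left: 1 6 2 8 0 7 1 5 4 3 0 0 9
Double every second digit counting from the check-digit position (so the 1st, 3rd, 5th, ... of the partial from the right).
  doubled (with −9 where >9): 2 4 0 2 8 0 9 → sum 25
  kept as-is: 6 8 7 5 3 0 → sum 29
Total = 25 + 29 = 54.
Check digit = (10 − (54 mod 10)) mod 10 = 6.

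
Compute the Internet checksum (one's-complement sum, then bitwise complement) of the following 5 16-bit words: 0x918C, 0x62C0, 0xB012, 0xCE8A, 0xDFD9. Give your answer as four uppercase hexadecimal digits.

AD3B

One's-complement addition (fold any carry out of bit 15 back into bit 0):
  0x918C + 0x62C0 = 0x0F44C
  0xF44C + 0xB012 = 0x1A45E → wrap carry → 0xA45F
  0xA45F + 0xCE8A = 0x172E9 → wrap carry → 0x72EA
  0x72EA + 0xDFD9 = 0x152C3 → wrap carry → 0x52C4
One's-complement sum = 0x52C4.
Checksum = ~0x52C4 & 0xFFFF = 0xAD3B.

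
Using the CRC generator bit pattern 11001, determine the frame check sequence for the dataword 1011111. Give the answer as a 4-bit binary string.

1110

Append 4 zeros: 10111110000. Divide by 11001 (XOR where the leading bit is 1):
  pos 0: 10111 XOR 11001 = 01110
  pos 1: 11101 XOR 11001 = 00100
  pos 3: 10010 XOR 11001 = 01011
  pos 4: 10110 XOR 11001 = 01111
  pos 5: 11110 XOR 11001 = 00111
Remainder (last 4 bits) = 1110. This is the CRC / FCS.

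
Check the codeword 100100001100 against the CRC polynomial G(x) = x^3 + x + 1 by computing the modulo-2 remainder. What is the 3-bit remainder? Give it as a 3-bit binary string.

011

Modulo-2 division of 100100001100 by 1011:
  pos 0: 1001 XOR 1011 = 0010
  pos 2: 1000 XOR 1011 = 0011
  pos 4: 1100 XOR 1011 = 0111
  pos 5: 1111 XOR 1011 = 0100
  pos 6: 1001 XOR 1011 = 0010
  pos 8: 1000 XOR 1011 = 0011
Remainder = 011 (nonzero — an error is detected).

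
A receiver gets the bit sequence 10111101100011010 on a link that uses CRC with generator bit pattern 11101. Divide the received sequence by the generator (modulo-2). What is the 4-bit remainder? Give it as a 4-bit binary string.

0000

Modulo-2 division of 10111101100011010 by 11101:
  pos 0: 10111 XOR 11101 = 01010
  pos 1: 10101 XOR 11101 = 01000
  pos 2: 10000 XOR 11101 = 01101
  pos 3: 11011 XOR 11101 = 00110
  pos 5: 11010 XOR 11101 = 00111
  pos 7: 11100 XOR 11101 = 00001
  pos 11: 11101 XOR 11101 = 00000
Remainder = 0000 (zero — the frame passes the CRC check).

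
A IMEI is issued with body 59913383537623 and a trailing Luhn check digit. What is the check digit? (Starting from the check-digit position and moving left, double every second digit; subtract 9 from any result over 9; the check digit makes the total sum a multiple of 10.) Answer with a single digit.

Partial digits right→left: 3 2 6 7 3 5 3 8 3 3 1 9 9 5
Double every second digit counting from the check-digit position (so the 1st, 3rd, 5th, ... of the partial from the right).
  doubled (with −9 where >9): 6 3 6 6 6 2 9 → sum 38
  kept as-is: 2 7 5 8 3 9 5 → sum 39
Total = 38 + 39 = 77.
Check digit = (10 − (77 mod 10)) mod 10 = 3.

3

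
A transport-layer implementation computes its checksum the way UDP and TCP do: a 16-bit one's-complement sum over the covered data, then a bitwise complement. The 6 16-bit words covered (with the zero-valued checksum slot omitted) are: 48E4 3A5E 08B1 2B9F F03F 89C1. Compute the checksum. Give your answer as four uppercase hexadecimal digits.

One's-complement addition (fold any carry out of bit 15 back into bit 0):
  0x48E4 + 0x3A5E = 0x08342
  0x8342 + 0x08B1 = 0x08BF3
  0x8BF3 + 0x2B9F = 0x0B792
  0xB792 + 0xF03F = 0x1A7D1 → wrap carry → 0xA7D2
  0xA7D2 + 0x89C1 = 0x13193 → wrap carry → 0x3194
One's-complement sum = 0x3194.
Checksum = ~0x3194 & 0xFFFF = 0xCE6B.

CE6B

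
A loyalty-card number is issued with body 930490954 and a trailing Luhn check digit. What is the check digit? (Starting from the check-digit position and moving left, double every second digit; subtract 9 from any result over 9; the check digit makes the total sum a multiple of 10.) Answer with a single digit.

Partial digits right→left: 4 5 9 0 9 4 0 3 9
Double every second digit counting from the check-digit position (so the 1st, 3rd, 5th, ... of the partial from the right).
  doubled (with −9 where >9): 8 9 9 0 9 → sum 35
  kept as-is: 5 0 4 3 → sum 12
Total = 35 + 12 = 47.
Check digit = (10 − (47 mod 10)) mod 10 = 3.

3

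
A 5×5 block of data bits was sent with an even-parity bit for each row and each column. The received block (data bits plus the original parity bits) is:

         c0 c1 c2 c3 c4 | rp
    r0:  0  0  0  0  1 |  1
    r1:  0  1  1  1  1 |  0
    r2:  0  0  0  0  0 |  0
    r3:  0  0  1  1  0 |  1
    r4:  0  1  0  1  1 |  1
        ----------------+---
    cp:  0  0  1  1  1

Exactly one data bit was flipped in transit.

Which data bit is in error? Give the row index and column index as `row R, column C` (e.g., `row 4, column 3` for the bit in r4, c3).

Recompute each row's even parity and compare to rp:
  r0: data parity 1, sent rp 1 → ok
  r1: data parity 0, sent rp 0 → ok
  r2: data parity 0, sent rp 0 → ok
  r3: data parity 0, sent rp 1 → mismatch
  r4: data parity 1, sent rp 1 → ok
Recompute each column's even parity and compare to cp:
  c0: data parity 0, sent cp 0 → ok
  c1: data parity 0, sent cp 0 → ok
  c2: data parity 0, sent cp 1 → mismatch
  c3: data parity 1, sent cp 1 → ok
  c4: data parity 1, sent cp 1 → ok
Exactly one row (r3) and one column (c2) fail → the flipped bit is at their intersection.

row 3, column 2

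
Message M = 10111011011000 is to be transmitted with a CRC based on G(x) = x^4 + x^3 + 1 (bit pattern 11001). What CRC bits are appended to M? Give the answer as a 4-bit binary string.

0001

Append 4 zeros: 101110110110000000. Divide by 11001 (XOR where the leading bit is 1):
  pos 0: 10111 XOR 11001 = 01110
  pos 1: 11100 XOR 11001 = 00101
  pos 3: 10111 XOR 11001 = 01110
  pos 4: 11100 XOR 11001 = 00101
  pos 6: 10111 XOR 11001 = 01110
  pos 7: 11100 XOR 11001 = 00101
  pos 9: 10100 XOR 11001 = 01101
  pos 10: 11010 XOR 11001 = 00011
  pos 13: 11000 XOR 11001 = 00001
Remainder (last 4 bits) = 0001. This is the CRC / FCS.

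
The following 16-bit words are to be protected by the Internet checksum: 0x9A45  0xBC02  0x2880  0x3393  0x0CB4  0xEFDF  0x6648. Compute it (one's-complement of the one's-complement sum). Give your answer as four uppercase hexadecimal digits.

One's-complement addition (fold any carry out of bit 15 back into bit 0):
  0x9A45 + 0xBC02 = 0x15647 → wrap carry → 0x5648
  0x5648 + 0x2880 = 0x07EC8
  0x7EC8 + 0x3393 = 0x0B25B
  0xB25B + 0x0CB4 = 0x0BF0F
  0xBF0F + 0xEFDF = 0x1AEEE → wrap carry → 0xAEEF
  0xAEEF + 0x6648 = 0x11537 → wrap carry → 0x1538
One's-complement sum = 0x1538.
Checksum = ~0x1538 & 0xFFFF = 0xEAC7.

EAC7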